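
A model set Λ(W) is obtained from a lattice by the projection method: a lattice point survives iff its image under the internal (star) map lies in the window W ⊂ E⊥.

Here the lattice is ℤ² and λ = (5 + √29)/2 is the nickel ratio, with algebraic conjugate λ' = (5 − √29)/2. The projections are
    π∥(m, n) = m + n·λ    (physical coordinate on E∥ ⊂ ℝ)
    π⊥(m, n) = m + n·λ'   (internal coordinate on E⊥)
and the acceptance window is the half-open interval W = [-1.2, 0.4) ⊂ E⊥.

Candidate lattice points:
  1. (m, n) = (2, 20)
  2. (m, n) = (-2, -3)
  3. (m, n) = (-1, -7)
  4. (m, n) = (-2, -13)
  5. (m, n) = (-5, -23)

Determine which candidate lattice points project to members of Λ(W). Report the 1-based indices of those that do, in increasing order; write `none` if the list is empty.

Compute λ' = (5−√29)/2 = -0.192582, so π⊥(m,n) = m -0.192582·n.
#1 (2,20): internal coord 2 + (20)·λ' = -1.851648; -1.851648 ∉ [-1.2, 0.4) → out
#2 (-2,-3): internal coord -2 + (-3)·λ' = -1.422253; -1.422253 ∉ [-1.2, 0.4) → out
#3 (-1,-7): internal coord -1 + (-7)·λ' = +0.348077; +0.348077 ∈ [-1.2, 0.4) → IN Λ
#4 (-2,-13): internal coord -2 + (-13)·λ' = +0.503571; +0.503571 ∉ [-1.2, 0.4) → out
#5 (-5,-23): internal coord -5 + (-23)·λ' = -0.570605; -0.570605 ∈ [-1.2, 0.4) → IN Λ

3, 5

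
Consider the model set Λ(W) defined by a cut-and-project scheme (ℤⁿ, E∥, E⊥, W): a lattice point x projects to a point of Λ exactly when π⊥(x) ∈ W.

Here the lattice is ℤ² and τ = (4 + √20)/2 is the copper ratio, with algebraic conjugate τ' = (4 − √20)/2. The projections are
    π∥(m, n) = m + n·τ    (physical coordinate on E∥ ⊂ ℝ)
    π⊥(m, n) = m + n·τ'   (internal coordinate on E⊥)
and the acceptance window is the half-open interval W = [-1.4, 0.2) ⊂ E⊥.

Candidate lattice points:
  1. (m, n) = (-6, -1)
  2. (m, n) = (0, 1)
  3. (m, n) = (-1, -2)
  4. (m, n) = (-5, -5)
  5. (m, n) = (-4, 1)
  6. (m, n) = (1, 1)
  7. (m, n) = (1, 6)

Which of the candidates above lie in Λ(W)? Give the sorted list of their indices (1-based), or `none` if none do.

Numerically τ ≈ 4.23607 and τ' = −1/τ ≈ -0.23607.
candidate 1: (m,n)=(-6,-1) → π∥ = -6-1·τ ≈ -10.23607, π⊥ = -6-1·τ' ≈ -5.76393 ∉ [-1.4, 0.2) ⇒ out
candidate 2: (m,n)=(0,1) → π∥ = 0+1·τ ≈ 4.23607, π⊥ = 0+1·τ' ≈ -0.23607 ∈ [-1.4, 0.2) ⇒ IN Λ
candidate 3: (m,n)=(-1,-2) → π∥ = -1-2·τ ≈ -9.47214, π⊥ = -1-2·τ' ≈ -0.52786 ∈ [-1.4, 0.2) ⇒ IN Λ
candidate 4: (m,n)=(-5,-5) → π∥ = -5-5·τ ≈ -26.18034, π⊥ = -5-5·τ' ≈ -3.81966 ∉ [-1.4, 0.2) ⇒ out
candidate 5: (m,n)=(-4,1) → π∥ = -4+1·τ ≈ 0.23607, π⊥ = -4+1·τ' ≈ -4.23607 ∉ [-1.4, 0.2) ⇒ out
candidate 6: (m,n)=(1,1) → π∥ = 1+1·τ ≈ 5.23607, π⊥ = 1+1·τ' ≈ 0.76393 ∉ [-1.4, 0.2) ⇒ out
candidate 7: (m,n)=(1,6) → π∥ = 1+6·τ ≈ 26.41641, π⊥ = 1+6·τ' ≈ -0.41641 ∈ [-1.4, 0.2) ⇒ IN Λ

2, 3, 7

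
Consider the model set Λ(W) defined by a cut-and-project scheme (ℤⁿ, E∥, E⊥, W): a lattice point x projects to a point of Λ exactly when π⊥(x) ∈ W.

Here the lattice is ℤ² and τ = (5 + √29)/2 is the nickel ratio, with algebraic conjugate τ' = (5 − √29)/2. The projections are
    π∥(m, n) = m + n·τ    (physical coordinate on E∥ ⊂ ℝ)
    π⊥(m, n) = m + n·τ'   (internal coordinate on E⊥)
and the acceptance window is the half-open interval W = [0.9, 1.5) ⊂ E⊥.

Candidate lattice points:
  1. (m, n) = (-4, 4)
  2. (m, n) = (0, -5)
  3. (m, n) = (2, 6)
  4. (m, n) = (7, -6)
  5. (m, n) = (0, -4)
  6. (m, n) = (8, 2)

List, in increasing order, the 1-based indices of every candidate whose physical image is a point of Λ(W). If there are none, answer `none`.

2

τ' = (5−√29)/2 ≈ -0.1926.
candidate 1: (m,n)=(-4,4) → π∥ = -4+4·τ ≈ 16.7703, π⊥ = -4+4·τ' ≈ -4.7703 ∉ [0.9, 1.5) ⇒ out
candidate 2: (m,n)=(0,-5) → π∥ = 0-5·τ ≈ -25.9629, π⊥ = 0-5·τ' ≈ 0.9629 ∈ [0.9, 1.5) ⇒ IN Λ
candidate 3: (m,n)=(2,6) → π∥ = 2+6·τ ≈ 33.1555, π⊥ = 2+6·τ' ≈ 0.8445 ∉ [0.9, 1.5) ⇒ out
candidate 4: (m,n)=(7,-6) → π∥ = 7-6·τ ≈ -24.1555, π⊥ = 7-6·τ' ≈ 8.1555 ∉ [0.9, 1.5) ⇒ out
candidate 5: (m,n)=(0,-4) → π∥ = 0-4·τ ≈ -20.7703, π⊥ = 0-4·τ' ≈ 0.7703 ∉ [0.9, 1.5) ⇒ out
candidate 6: (m,n)=(8,2) → π∥ = 8+2·τ ≈ 18.3852, π⊥ = 8+2·τ' ≈ 7.6148 ∉ [0.9, 1.5) ⇒ out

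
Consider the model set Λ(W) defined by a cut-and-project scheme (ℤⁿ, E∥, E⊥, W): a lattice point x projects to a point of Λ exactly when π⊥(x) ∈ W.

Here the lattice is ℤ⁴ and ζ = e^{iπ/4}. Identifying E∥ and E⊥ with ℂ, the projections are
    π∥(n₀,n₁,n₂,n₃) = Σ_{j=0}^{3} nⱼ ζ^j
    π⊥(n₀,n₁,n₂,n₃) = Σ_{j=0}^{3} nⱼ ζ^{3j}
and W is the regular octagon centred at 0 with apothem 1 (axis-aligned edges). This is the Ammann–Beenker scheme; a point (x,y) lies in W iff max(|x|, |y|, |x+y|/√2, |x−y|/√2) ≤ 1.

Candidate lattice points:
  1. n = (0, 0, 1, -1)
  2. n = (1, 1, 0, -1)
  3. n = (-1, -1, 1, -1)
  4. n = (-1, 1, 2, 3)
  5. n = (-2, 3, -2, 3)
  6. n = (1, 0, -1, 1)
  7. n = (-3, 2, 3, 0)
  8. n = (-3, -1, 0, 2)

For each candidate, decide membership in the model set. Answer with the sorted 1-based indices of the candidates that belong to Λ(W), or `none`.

2, 4

With ζ = e^{iπ/4} the internal vectors are ζ^0,ζ^3,ζ^6,ζ^9.
#1 (0, 0, 1, -1): internal (-0.70711, -1.70711); octagon support 1.70711 vs apothem 1 → ∉ W
#2 (1, 1, 0, -1): internal (-0.41421, 0.00000); octagon support 0.41421 vs apothem 1 → ∈ W
#3 (-1, -1, 1, -1): internal (-1.00000, -2.41421); octagon support 2.41421 vs apothem 1 → ∉ W
#4 (-1, 1, 2, 3): internal (0.41421, 0.82843); octagon support 0.87868 vs apothem 1 → ∈ W
#5 (-2, 3, -2, 3): internal (-2.00000, 6.24264); octagon support 6.24264 vs apothem 1 → ∉ W
#6 (1, 0, -1, 1): internal (1.70711, 1.70711); octagon support 2.41421 vs apothem 1 → ∉ W
#7 (-3, 2, 3, 0): internal (-4.41421, -1.58579); octagon support 4.41421 vs apothem 1 → ∉ W
#8 (-3, -1, 0, 2): internal (-0.87868, 0.70711); octagon support 1.12132 vs apothem 1 → ∉ W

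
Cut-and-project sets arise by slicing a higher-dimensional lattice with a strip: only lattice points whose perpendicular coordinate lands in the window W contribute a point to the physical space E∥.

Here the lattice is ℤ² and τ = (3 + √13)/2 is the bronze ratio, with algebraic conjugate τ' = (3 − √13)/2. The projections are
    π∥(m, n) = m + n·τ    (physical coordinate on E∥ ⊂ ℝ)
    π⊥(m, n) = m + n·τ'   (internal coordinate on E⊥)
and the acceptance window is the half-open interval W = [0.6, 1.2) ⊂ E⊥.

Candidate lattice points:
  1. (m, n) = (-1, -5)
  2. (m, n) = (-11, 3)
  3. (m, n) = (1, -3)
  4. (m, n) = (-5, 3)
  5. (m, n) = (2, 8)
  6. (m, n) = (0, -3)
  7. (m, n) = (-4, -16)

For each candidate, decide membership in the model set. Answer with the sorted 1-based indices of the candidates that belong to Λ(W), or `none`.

6, 7

Numerically τ ≈ 3.30278 and τ' = −1/τ ≈ -0.30278.
[1] lift (-1,-5): star map gives 0.51388; window check 0.6 ≤ 0.51388 < 1.2 is false → out
[2] lift (-11,3): star map gives -11.90833; window check 0.6 ≤ -11.90833 < 1.2 is false → out
[3] lift (1,-3): star map gives 1.90833; window check 0.6 ≤ 1.90833 < 1.2 is false → out
[4] lift (-5,3): star map gives -5.90833; window check 0.6 ≤ -5.90833 < 1.2 is false → out
[5] lift (2,8): star map gives -0.42221; window check 0.6 ≤ -0.42221 < 1.2 is false → out
[6] lift (0,-3): star map gives 0.90833; window check 0.6 ≤ 0.90833 < 1.2 is true → IN Λ
[7] lift (-4,-16): star map gives 0.84441; window check 0.6 ≤ 0.84441 < 1.2 is true → IN Λ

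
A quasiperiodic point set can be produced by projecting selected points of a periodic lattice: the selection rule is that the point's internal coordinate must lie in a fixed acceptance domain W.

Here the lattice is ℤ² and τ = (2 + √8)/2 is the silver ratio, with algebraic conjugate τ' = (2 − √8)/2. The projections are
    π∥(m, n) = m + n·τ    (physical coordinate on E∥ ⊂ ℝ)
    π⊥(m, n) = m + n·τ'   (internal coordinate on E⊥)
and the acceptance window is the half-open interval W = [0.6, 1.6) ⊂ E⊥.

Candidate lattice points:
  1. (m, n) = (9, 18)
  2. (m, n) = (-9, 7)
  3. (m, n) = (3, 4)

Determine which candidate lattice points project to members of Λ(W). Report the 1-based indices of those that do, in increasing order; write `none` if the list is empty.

Compute τ' = (2−√8)/2 = -0.414214, so π⊥(m,n) = m -0.414214·n.
[1] lift (9,18): star map gives 1.544156; window check 0.6 ≤ 1.544156 < 1.6 is true → IN Λ
[2] lift (-9,7): star map gives -11.899495; window check 0.6 ≤ -11.899495 < 1.6 is false → out
[3] lift (3,4): star map gives 1.343146; window check 0.6 ≤ 1.343146 < 1.6 is true → IN Λ

1, 3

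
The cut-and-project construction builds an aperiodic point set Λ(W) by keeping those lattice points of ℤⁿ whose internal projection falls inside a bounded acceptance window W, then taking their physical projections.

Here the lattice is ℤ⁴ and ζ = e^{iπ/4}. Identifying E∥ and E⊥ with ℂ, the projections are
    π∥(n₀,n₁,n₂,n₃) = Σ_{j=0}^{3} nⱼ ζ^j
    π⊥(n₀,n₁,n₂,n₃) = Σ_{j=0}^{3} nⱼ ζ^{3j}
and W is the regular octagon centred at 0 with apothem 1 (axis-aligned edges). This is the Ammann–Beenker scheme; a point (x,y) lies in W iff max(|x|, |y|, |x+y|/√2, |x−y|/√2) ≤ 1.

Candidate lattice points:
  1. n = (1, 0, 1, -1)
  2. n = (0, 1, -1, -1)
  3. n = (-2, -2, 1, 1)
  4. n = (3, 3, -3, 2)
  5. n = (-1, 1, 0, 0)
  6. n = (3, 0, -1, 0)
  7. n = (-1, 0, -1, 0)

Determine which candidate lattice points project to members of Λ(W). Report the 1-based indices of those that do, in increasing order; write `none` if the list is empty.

π⊥(n) = n₀ + n₁ζ³ + n₂ζ⁶ + n₃ζ⁹ where ζ = e^{iπ/4}.
candidate 1: n = (1, 0, 1, -1) → π⊥ ≈ (+0.2929, -1.7071); max(|x|,|y|,|x±y|/√2) = 1.7071 > 1 ⇒ ∉ W
candidate 2: n = (0, 1, -1, -1) → π⊥ ≈ (-1.4142, +1.0000); max(|x|,|y|,|x±y|/√2) = 1.7071 > 1 ⇒ ∉ W
candidate 3: n = (-2, -2, 1, 1) → π⊥ ≈ (+0.1213, -1.7071); max(|x|,|y|,|x±y|/√2) = 1.7071 > 1 ⇒ ∉ W
candidate 4: n = (3, 3, -3, 2) → π⊥ ≈ (+2.2929, +6.5355); max(|x|,|y|,|x±y|/√2) = 6.5355 > 1 ⇒ ∉ W
candidate 5: n = (-1, 1, 0, 0) → π⊥ ≈ (-1.7071, +0.7071); max(|x|,|y|,|x±y|/√2) = 1.7071 > 1 ⇒ ∉ W
candidate 6: n = (3, 0, -1, 0) → π⊥ ≈ (+3.0000, +1.0000); max(|x|,|y|,|x±y|/√2) = 3.0000 > 1 ⇒ ∉ W
candidate 7: n = (-1, 0, -1, 0) → π⊥ ≈ (-1.0000, +1.0000); max(|x|,|y|,|x±y|/√2) = 1.4142 > 1 ⇒ ∉ W

none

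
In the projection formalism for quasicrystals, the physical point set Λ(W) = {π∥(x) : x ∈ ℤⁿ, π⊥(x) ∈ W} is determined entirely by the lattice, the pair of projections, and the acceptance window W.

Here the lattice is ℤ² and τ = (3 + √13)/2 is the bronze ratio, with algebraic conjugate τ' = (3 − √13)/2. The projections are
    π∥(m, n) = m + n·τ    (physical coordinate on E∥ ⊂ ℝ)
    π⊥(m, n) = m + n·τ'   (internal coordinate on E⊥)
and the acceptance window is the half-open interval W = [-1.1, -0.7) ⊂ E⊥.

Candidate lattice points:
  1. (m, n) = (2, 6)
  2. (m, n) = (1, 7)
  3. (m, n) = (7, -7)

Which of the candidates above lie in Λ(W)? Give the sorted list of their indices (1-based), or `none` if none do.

none

Compute τ' = (3−√13)/2 = -0.302776, so π⊥(m,n) = m -0.302776·n.
#1 (2,6): internal coord 2 + (6)·τ' = +0.183346; +0.183346 ∉ [-1.1, -0.7) → out
#2 (1,7): internal coord 1 + (7)·τ' = -1.119429; -1.119429 ∉ [-1.1, -0.7) → out
#3 (7,-7): internal coord 7 + (-7)·τ' = +9.119429; +9.119429 ∉ [-1.1, -0.7) → out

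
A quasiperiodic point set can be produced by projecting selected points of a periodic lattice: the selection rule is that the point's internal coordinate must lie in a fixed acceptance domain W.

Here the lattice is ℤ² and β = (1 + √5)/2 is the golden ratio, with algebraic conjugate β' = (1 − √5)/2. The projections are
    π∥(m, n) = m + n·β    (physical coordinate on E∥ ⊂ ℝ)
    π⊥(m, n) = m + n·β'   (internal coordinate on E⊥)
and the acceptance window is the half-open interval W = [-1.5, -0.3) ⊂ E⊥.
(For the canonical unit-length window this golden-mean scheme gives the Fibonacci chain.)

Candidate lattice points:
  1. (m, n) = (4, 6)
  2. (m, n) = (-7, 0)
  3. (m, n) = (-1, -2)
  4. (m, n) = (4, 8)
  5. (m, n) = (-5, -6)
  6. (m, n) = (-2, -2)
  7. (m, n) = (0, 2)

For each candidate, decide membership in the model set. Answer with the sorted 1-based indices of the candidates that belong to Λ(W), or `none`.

Numerically β ≈ 1.6180 and β' = −1/β ≈ -0.6180.
[1] lift (4,6): star map gives 0.2918; window check -1.5 ≤ 0.2918 < -0.3 is false → out
[2] lift (-7,0): star map gives -7.0000; window check -1.5 ≤ -7.0000 < -0.3 is false → out
[3] lift (-1,-2): star map gives 0.2361; window check -1.5 ≤ 0.2361 < -0.3 is false → out
[4] lift (4,8): star map gives -0.9443; window check -1.5 ≤ -0.9443 < -0.3 is true → IN Λ
[5] lift (-5,-6): star map gives -1.2918; window check -1.5 ≤ -1.2918 < -0.3 is true → IN Λ
[6] lift (-2,-2): star map gives -0.7639; window check -1.5 ≤ -0.7639 < -0.3 is true → IN Λ
[7] lift (0,2): star map gives -1.2361; window check -1.5 ≤ -1.2361 < -0.3 is true → IN Λ

4, 5, 6, 7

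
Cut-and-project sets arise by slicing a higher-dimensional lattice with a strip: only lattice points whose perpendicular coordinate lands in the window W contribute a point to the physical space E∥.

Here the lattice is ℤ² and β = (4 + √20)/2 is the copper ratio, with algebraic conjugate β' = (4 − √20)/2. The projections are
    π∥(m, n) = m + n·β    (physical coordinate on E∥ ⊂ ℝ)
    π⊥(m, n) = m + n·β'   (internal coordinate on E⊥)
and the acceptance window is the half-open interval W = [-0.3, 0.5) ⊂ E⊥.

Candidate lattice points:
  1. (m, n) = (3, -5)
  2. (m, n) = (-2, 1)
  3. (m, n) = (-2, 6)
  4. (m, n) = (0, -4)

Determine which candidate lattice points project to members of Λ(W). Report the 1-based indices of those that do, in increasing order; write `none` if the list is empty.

β' = (4−√20)/2 ≈ -0.236068.
candidate 1: (m,n)=(3,-5) → π∥ = 3-5·β ≈ -18.180340, π⊥ = 3-5·β' ≈ 4.180340 ∉ [-0.3, 0.5) ⇒ out
candidate 2: (m,n)=(-2,1) → π∥ = -2+1·β ≈ 2.236068, π⊥ = -2+1·β' ≈ -2.236068 ∉ [-0.3, 0.5) ⇒ out
candidate 3: (m,n)=(-2,6) → π∥ = -2+6·β ≈ 23.416408, π⊥ = -2+6·β' ≈ -3.416408 ∉ [-0.3, 0.5) ⇒ out
candidate 4: (m,n)=(0,-4) → π∥ = 0-4·β ≈ -16.944272, π⊥ = 0-4·β' ≈ 0.944272 ∉ [-0.3, 0.5) ⇒ out

none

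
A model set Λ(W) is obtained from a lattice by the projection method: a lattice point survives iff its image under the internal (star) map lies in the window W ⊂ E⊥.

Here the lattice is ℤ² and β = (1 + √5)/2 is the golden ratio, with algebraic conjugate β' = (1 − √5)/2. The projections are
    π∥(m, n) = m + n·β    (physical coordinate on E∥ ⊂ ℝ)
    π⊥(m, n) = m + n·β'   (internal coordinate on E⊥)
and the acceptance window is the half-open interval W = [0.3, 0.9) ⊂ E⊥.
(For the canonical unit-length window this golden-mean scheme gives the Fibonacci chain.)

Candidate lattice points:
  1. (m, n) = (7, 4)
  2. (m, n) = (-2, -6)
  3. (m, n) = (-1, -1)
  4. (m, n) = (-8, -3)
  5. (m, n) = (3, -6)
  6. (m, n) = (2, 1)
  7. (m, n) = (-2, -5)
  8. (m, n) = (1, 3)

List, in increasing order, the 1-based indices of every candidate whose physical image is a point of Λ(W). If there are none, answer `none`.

none

β' = (1−√5)/2 ≈ -0.61803.
candidate 1: (m,n)=(7,4) → π∥ = 7+4·β ≈ 13.47214, π⊥ = 7+4·β' ≈ 4.52786 ∉ [0.3, 0.9) ⇒ out
candidate 2: (m,n)=(-2,-6) → π∥ = -2-6·β ≈ -11.70820, π⊥ = -2-6·β' ≈ 1.70820 ∉ [0.3, 0.9) ⇒ out
candidate 3: (m,n)=(-1,-1) → π∥ = -1-1·β ≈ -2.61803, π⊥ = -1-1·β' ≈ -0.38197 ∉ [0.3, 0.9) ⇒ out
candidate 4: (m,n)=(-8,-3) → π∥ = -8-3·β ≈ -12.85410, π⊥ = -8-3·β' ≈ -6.14590 ∉ [0.3, 0.9) ⇒ out
candidate 5: (m,n)=(3,-6) → π∥ = 3-6·β ≈ -6.70820, π⊥ = 3-6·β' ≈ 6.70820 ∉ [0.3, 0.9) ⇒ out
candidate 6: (m,n)=(2,1) → π∥ = 2+1·β ≈ 3.61803, π⊥ = 2+1·β' ≈ 1.38197 ∉ [0.3, 0.9) ⇒ out
candidate 7: (m,n)=(-2,-5) → π∥ = -2-5·β ≈ -10.09017, π⊥ = -2-5·β' ≈ 1.09017 ∉ [0.3, 0.9) ⇒ out
candidate 8: (m,n)=(1,3) → π∥ = 1+3·β ≈ 5.85410, π⊥ = 1+3·β' ≈ -0.85410 ∉ [0.3, 0.9) ⇒ out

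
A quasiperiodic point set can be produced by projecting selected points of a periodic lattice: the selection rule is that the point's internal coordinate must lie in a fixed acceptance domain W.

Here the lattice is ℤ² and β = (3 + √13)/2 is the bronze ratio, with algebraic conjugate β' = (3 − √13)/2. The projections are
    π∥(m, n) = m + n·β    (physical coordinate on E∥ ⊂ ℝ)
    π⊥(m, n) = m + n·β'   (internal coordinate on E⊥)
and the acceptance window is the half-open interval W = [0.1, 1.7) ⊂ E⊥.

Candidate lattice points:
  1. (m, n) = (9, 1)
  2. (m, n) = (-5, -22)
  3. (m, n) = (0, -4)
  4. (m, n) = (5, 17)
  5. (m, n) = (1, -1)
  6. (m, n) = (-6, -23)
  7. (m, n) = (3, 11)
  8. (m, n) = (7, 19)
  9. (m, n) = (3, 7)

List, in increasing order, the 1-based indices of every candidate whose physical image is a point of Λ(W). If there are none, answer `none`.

2, 3, 5, 6, 8, 9

Numerically β ≈ 3.302776 and β' = −1/β ≈ -0.302776.
[1] lift (9,1): star map gives 8.697224; window check 0.1 ≤ 8.697224 < 1.7 is false → out
[2] lift (-5,-22): star map gives 1.661064; window check 0.1 ≤ 1.661064 < 1.7 is true → IN Λ
[3] lift (0,-4): star map gives 1.211103; window check 0.1 ≤ 1.211103 < 1.7 is true → IN Λ
[4] lift (5,17): star map gives -0.147186; window check 0.1 ≤ -0.147186 < 1.7 is false → out
[5] lift (1,-1): star map gives 1.302776; window check 0.1 ≤ 1.302776 < 1.7 is true → IN Λ
[6] lift (-6,-23): star map gives 0.963840; window check 0.1 ≤ 0.963840 < 1.7 is true → IN Λ
[7] lift (3,11): star map gives -0.330532; window check 0.1 ≤ -0.330532 < 1.7 is false → out
[8] lift (7,19): star map gives 1.247263; window check 0.1 ≤ 1.247263 < 1.7 is true → IN Λ
[9] lift (3,7): star map gives 0.880571; window check 0.1 ≤ 0.880571 < 1.7 is true → IN Λ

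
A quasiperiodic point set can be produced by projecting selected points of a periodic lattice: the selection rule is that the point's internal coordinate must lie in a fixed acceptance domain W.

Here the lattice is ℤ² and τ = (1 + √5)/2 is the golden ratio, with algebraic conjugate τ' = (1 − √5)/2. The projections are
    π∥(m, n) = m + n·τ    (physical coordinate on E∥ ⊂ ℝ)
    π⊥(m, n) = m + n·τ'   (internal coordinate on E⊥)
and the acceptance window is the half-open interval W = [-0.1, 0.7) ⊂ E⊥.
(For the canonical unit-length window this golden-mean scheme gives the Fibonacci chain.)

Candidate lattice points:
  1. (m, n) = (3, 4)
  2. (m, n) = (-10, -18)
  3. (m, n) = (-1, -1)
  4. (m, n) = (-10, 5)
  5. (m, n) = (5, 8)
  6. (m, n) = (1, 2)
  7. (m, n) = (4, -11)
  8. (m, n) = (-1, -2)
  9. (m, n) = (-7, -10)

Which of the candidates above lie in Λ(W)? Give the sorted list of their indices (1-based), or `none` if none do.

τ' = (1−√5)/2 ≈ -0.61803.
#1 (3,4): internal coord 3 + (4)·τ' = +0.52786; +0.52786 ∈ [-0.1, 0.7) → IN Λ
#2 (-10,-18): internal coord -10 + (-18)·τ' = +1.12461; +1.12461 ∉ [-0.1, 0.7) → out
#3 (-1,-1): internal coord -1 + (-1)·τ' = -0.38197; -0.38197 ∉ [-0.1, 0.7) → out
#4 (-10,5): internal coord -10 + (5)·τ' = -13.09017; -13.09017 ∉ [-0.1, 0.7) → out
#5 (5,8): internal coord 5 + (8)·τ' = +0.05573; +0.05573 ∈ [-0.1, 0.7) → IN Λ
#6 (1,2): internal coord 1 + (2)·τ' = -0.23607; -0.23607 ∉ [-0.1, 0.7) → out
#7 (4,-11): internal coord 4 + (-11)·τ' = +10.79837; +10.79837 ∉ [-0.1, 0.7) → out
#8 (-1,-2): internal coord -1 + (-2)·τ' = +0.23607; +0.23607 ∈ [-0.1, 0.7) → IN Λ
#9 (-7,-10): internal coord -7 + (-10)·τ' = -0.81966; -0.81966 ∉ [-0.1, 0.7) → out

1, 5, 8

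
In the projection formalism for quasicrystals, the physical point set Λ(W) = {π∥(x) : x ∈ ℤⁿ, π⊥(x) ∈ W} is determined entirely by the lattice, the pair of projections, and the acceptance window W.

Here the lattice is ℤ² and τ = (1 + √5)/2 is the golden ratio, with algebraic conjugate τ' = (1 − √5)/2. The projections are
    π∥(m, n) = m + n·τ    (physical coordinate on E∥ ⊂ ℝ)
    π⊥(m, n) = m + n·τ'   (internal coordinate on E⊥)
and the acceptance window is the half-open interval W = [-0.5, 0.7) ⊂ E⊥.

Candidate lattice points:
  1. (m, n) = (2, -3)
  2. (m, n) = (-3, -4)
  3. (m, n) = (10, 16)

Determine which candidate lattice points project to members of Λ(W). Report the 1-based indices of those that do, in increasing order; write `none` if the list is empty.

3

Numerically τ ≈ 1.6180 and τ' = −1/τ ≈ -0.6180.
[1] lift (2,-3): star map gives 3.8541; window check -0.5 ≤ 3.8541 < 0.7 is false → out
[2] lift (-3,-4): star map gives -0.5279; window check -0.5 ≤ -0.5279 < 0.7 is false → out
[3] lift (10,16): star map gives 0.1115; window check -0.5 ≤ 0.1115 < 0.7 is true → IN Λ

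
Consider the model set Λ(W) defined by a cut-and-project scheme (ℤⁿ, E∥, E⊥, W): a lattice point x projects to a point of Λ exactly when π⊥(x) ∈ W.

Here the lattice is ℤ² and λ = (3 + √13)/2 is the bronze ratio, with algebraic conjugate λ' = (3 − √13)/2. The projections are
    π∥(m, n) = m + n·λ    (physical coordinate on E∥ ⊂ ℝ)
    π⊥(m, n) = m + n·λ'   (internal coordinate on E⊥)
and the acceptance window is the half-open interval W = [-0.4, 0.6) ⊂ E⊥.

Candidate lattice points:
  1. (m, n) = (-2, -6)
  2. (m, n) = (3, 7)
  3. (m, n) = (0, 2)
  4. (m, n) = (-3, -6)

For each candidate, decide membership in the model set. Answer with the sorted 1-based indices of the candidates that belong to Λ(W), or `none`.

1

λ' = (3−√13)/2 ≈ -0.30278.
#1 (-2,-6): internal coord -2 + (-6)·λ' = -0.18335; -0.18335 ∈ [-0.4, 0.6) → IN Λ
#2 (3,7): internal coord 3 + (7)·λ' = +0.88057; +0.88057 ∉ [-0.4, 0.6) → out
#3 (0,2): internal coord 0 + (2)·λ' = -0.60555; -0.60555 ∉ [-0.4, 0.6) → out
#4 (-3,-6): internal coord -3 + (-6)·λ' = -1.18335; -1.18335 ∉ [-0.4, 0.6) → out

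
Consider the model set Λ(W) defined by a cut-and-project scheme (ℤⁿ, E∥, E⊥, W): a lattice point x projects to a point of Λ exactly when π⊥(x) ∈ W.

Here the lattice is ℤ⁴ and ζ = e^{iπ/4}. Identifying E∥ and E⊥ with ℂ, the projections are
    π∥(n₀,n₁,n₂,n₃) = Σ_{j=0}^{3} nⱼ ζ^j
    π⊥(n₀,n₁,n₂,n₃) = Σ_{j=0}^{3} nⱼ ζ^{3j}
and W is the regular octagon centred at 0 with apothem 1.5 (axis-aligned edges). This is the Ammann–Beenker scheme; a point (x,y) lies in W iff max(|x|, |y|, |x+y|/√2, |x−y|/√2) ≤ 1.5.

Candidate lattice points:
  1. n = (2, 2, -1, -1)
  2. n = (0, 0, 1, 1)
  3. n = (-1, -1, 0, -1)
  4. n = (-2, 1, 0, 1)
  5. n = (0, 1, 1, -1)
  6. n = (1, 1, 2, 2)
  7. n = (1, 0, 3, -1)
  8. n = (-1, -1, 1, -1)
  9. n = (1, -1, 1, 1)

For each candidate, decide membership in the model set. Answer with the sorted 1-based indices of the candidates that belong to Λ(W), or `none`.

Internal map: ζ^{3j} for j=0..3 gives (1,0), (−√2/2,√2/2), (0,−1), (√2/2,√2/2).
#1 (2, 2, -1, -1): internal (-0.121320, 1.707107); octagon support 1.707107 vs apothem 1.5 → ∉ W
#2 (0, 0, 1, 1): internal (0.707107, -0.292893); octagon support 0.707107 vs apothem 1.5 → ∈ W
#3 (-1, -1, 0, -1): internal (-1.000000, -1.414214); octagon support 1.707107 vs apothem 1.5 → ∉ W
#4 (-2, 1, 0, 1): internal (-2.000000, 1.414214); octagon support 2.414214 vs apothem 1.5 → ∉ W
#5 (0, 1, 1, -1): internal (-1.414214, -1.000000); octagon support 1.707107 vs apothem 1.5 → ∉ W
#6 (1, 1, 2, 2): internal (1.707107, 0.121320); octagon support 1.707107 vs apothem 1.5 → ∉ W
#7 (1, 0, 3, -1): internal (0.292893, -3.707107); octagon support 3.707107 vs apothem 1.5 → ∉ W
#8 (-1, -1, 1, -1): internal (-1.000000, -2.414214); octagon support 2.414214 vs apothem 1.5 → ∉ W
#9 (1, -1, 1, 1): internal (2.414214, -1.000000); octagon support 2.414214 vs apothem 1.5 → ∉ W

2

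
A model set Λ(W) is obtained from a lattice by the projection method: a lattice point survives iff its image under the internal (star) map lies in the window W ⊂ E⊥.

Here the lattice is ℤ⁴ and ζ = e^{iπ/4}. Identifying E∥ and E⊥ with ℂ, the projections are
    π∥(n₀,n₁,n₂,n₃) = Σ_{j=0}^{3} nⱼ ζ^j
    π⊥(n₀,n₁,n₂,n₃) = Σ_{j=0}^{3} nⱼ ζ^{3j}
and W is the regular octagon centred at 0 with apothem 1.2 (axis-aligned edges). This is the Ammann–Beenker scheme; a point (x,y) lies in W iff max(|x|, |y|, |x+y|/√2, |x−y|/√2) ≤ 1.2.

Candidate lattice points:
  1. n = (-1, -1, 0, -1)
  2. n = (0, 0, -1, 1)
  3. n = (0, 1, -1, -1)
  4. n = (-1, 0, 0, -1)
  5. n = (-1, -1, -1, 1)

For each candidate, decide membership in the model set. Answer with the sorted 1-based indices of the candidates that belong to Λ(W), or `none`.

5

Internal map: ζ^{3j} for j=0..3 gives (1,0), (−√2/2,√2/2), (0,−1), (√2/2,√2/2).
candidate 1: n = (-1, -1, 0, -1) → π⊥ ≈ (-1.0000, -1.4142); max(|x|,|y|,|x±y|/√2) = 1.7071 > 1.2 ⇒ ∉ W
candidate 2: n = (0, 0, -1, 1) → π⊥ ≈ (+0.7071, +1.7071); max(|x|,|y|,|x±y|/√2) = 1.7071 > 1.2 ⇒ ∉ W
candidate 3: n = (0, 1, -1, -1) → π⊥ ≈ (-1.4142, +1.0000); max(|x|,|y|,|x±y|/√2) = 1.7071 > 1.2 ⇒ ∉ W
candidate 4: n = (-1, 0, 0, -1) → π⊥ ≈ (-1.7071, -0.7071); max(|x|,|y|,|x±y|/√2) = 1.7071 > 1.2 ⇒ ∉ W
candidate 5: n = (-1, -1, -1, 1) → π⊥ ≈ (+0.4142, +1.0000); max(|x|,|y|,|x±y|/√2) = 1.0000 ≤ 1.2 ⇒ ∈ W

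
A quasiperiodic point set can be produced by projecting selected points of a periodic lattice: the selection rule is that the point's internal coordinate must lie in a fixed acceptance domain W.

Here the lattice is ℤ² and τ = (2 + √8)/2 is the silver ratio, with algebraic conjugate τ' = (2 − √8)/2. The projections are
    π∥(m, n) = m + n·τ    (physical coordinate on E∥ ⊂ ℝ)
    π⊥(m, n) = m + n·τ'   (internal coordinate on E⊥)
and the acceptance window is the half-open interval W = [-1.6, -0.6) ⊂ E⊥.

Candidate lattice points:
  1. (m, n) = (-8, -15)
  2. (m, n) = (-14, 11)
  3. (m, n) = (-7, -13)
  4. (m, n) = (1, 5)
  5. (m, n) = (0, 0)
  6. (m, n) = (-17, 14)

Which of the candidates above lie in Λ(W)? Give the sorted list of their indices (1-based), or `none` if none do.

τ' = (2−√8)/2 ≈ -0.41421.
candidate 1: (m,n)=(-8,-15) → π∥ = -8-15·τ ≈ -44.21320, π⊥ = -8-15·τ' ≈ -1.78680 ∉ [-1.6, -0.6) ⇒ out
candidate 2: (m,n)=(-14,11) → π∥ = -14+11·τ ≈ 12.55635, π⊥ = -14+11·τ' ≈ -18.55635 ∉ [-1.6, -0.6) ⇒ out
candidate 3: (m,n)=(-7,-13) → π∥ = -7-13·τ ≈ -38.38478, π⊥ = -7-13·τ' ≈ -1.61522 ∉ [-1.6, -0.6) ⇒ out
candidate 4: (m,n)=(1,5) → π∥ = 1+5·τ ≈ 13.07107, π⊥ = 1+5·τ' ≈ -1.07107 ∈ [-1.6, -0.6) ⇒ IN Λ
candidate 5: (m,n)=(0,0) → π∥ = 0+0·τ ≈ 0.00000, π⊥ = 0+0·τ' ≈ 0.00000 ∉ [-1.6, -0.6) ⇒ out
candidate 6: (m,n)=(-17,14) → π∥ = -17+14·τ ≈ 16.79899, π⊥ = -17+14·τ' ≈ -22.79899 ∉ [-1.6, -0.6) ⇒ out

4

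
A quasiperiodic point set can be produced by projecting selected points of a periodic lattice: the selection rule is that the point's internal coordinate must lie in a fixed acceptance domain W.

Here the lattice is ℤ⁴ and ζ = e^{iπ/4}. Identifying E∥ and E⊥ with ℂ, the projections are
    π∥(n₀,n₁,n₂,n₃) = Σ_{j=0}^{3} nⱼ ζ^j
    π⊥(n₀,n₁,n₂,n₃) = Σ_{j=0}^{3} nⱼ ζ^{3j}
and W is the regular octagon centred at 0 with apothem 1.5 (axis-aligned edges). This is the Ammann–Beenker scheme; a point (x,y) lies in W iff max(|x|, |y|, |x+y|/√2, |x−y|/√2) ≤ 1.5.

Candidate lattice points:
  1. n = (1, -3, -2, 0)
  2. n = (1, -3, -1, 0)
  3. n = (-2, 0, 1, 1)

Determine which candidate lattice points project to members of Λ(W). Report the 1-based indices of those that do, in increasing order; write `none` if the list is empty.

3

With ζ = e^{iπ/4} the internal vectors are ζ^0,ζ^3,ζ^6,ζ^9.
#1 (1, -3, -2, 0): internal (3.1213, -0.1213); octagon support 3.1213 vs apothem 1.5 → ∉ W
#2 (1, -3, -1, 0): internal (3.1213, -1.1213); octagon support 3.1213 vs apothem 1.5 → ∉ W
#3 (-2, 0, 1, 1): internal (-1.2929, -0.2929); octagon support 1.2929 vs apothem 1.5 → ∈ W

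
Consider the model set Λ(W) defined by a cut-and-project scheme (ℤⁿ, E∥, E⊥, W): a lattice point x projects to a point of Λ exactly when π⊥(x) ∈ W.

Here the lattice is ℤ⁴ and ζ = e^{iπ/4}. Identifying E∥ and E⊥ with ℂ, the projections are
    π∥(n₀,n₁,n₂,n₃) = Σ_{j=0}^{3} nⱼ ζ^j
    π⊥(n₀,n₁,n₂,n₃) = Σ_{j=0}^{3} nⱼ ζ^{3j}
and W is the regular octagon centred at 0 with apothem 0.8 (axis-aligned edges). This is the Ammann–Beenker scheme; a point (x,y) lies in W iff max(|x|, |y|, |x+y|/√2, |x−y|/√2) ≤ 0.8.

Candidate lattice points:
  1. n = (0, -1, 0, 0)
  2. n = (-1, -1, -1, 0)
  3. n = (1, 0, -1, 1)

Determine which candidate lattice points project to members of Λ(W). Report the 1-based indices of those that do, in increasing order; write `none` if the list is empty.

2

π⊥(n) = n₀ + n₁ζ³ + n₂ζ⁶ + n₃ζ⁹ where ζ = e^{iπ/4}.
candidate 1: n = (0, -1, 0, 0) → π⊥ ≈ (+0.707107, -0.707107); max(|x|,|y|,|x±y|/√2) = 1.000000 > 0.8 ⇒ ∉ W
candidate 2: n = (-1, -1, -1, 0) → π⊥ ≈ (-0.292893, +0.292893); max(|x|,|y|,|x±y|/√2) = 0.414214 ≤ 0.8 ⇒ ∈ W
candidate 3: n = (1, 0, -1, 1) → π⊥ ≈ (+1.707107, +1.707107); max(|x|,|y|,|x±y|/√2) = 2.414214 > 0.8 ⇒ ∉ W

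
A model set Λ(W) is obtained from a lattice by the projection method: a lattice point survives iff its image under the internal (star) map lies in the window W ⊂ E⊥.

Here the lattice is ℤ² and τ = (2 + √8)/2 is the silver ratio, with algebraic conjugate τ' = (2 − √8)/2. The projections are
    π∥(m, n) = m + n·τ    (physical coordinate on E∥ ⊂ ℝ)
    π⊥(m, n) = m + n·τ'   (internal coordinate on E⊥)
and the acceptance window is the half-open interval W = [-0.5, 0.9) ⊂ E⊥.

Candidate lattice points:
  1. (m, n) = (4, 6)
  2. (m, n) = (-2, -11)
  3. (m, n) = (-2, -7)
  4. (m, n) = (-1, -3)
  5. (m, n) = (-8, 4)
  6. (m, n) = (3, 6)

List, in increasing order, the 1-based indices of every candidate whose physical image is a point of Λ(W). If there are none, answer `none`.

3, 4, 6

τ' = (2−√8)/2 ≈ -0.41421.
candidate 1: (m,n)=(4,6) → π∥ = 4+6·τ ≈ 18.48528, π⊥ = 4+6·τ' ≈ 1.51472 ∉ [-0.5, 0.9) ⇒ out
candidate 2: (m,n)=(-2,-11) → π∥ = -2-11·τ ≈ -28.55635, π⊥ = -2-11·τ' ≈ 2.55635 ∉ [-0.5, 0.9) ⇒ out
candidate 3: (m,n)=(-2,-7) → π∥ = -2-7·τ ≈ -18.89949, π⊥ = -2-7·τ' ≈ 0.89949 ∈ [-0.5, 0.9) ⇒ IN Λ
candidate 4: (m,n)=(-1,-3) → π∥ = -1-3·τ ≈ -8.24264, π⊥ = -1-3·τ' ≈ 0.24264 ∈ [-0.5, 0.9) ⇒ IN Λ
candidate 5: (m,n)=(-8,4) → π∥ = -8+4·τ ≈ 1.65685, π⊥ = -8+4·τ' ≈ -9.65685 ∉ [-0.5, 0.9) ⇒ out
candidate 6: (m,n)=(3,6) → π∥ = 3+6·τ ≈ 17.48528, π⊥ = 3+6·τ' ≈ 0.51472 ∈ [-0.5, 0.9) ⇒ IN Λ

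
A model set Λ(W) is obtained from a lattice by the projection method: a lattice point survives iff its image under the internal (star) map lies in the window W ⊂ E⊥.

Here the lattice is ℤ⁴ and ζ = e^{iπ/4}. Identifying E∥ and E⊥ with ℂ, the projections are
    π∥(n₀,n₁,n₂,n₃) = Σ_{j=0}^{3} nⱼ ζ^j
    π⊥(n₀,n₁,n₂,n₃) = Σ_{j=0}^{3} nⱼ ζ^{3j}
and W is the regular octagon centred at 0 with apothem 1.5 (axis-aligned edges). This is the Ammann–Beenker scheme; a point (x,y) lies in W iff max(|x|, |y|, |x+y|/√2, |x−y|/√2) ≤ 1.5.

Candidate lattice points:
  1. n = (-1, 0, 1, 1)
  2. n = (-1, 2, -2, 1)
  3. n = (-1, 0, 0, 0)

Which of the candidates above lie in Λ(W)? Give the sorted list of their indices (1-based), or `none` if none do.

With ζ = e^{iπ/4} the internal vectors are ζ^0,ζ^3,ζ^6,ζ^9.
candidate 1: n = (-1, 0, 1, 1) → π⊥ ≈ (-0.292893, -0.292893); max(|x|,|y|,|x±y|/√2) = 0.414214 ≤ 1.5 ⇒ ∈ W
candidate 2: n = (-1, 2, -2, 1) → π⊥ ≈ (-1.707107, +4.121320); max(|x|,|y|,|x±y|/√2) = 4.121320 > 1.5 ⇒ ∉ W
candidate 3: n = (-1, 0, 0, 0) → π⊥ ≈ (-1.000000, +0.000000); max(|x|,|y|,|x±y|/√2) = 1.000000 ≤ 1.5 ⇒ ∈ W

1, 3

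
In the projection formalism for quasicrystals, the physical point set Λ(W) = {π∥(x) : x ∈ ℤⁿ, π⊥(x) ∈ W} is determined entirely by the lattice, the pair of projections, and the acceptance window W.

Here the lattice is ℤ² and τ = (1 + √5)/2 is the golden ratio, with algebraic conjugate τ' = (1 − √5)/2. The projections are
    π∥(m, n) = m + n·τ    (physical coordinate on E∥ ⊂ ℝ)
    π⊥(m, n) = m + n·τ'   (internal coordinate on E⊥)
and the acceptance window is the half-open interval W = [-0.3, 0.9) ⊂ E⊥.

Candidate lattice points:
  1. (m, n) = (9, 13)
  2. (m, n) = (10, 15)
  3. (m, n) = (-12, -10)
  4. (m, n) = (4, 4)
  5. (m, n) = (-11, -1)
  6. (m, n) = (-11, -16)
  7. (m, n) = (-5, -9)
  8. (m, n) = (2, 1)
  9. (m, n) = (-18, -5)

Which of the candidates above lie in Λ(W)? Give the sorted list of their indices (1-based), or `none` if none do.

2, 7

τ' = (1−√5)/2 ≈ -0.618034.
candidate 1: (m,n)=(9,13) → π∥ = 9+13·τ ≈ 30.034442, π⊥ = 9+13·τ' ≈ 0.965558 ∉ [-0.3, 0.9) ⇒ out
candidate 2: (m,n)=(10,15) → π∥ = 10+15·τ ≈ 34.270510, π⊥ = 10+15·τ' ≈ 0.729490 ∈ [-0.3, 0.9) ⇒ IN Λ
candidate 3: (m,n)=(-12,-10) → π∥ = -12-10·τ ≈ -28.180340, π⊥ = -12-10·τ' ≈ -5.819660 ∉ [-0.3, 0.9) ⇒ out
candidate 4: (m,n)=(4,4) → π∥ = 4+4·τ ≈ 10.472136, π⊥ = 4+4·τ' ≈ 1.527864 ∉ [-0.3, 0.9) ⇒ out
candidate 5: (m,n)=(-11,-1) → π∥ = -11-1·τ ≈ -12.618034, π⊥ = -11-1·τ' ≈ -10.381966 ∉ [-0.3, 0.9) ⇒ out
candidate 6: (m,n)=(-11,-16) → π∥ = -11-16·τ ≈ -36.888544, π⊥ = -11-16·τ' ≈ -1.111456 ∉ [-0.3, 0.9) ⇒ out
candidate 7: (m,n)=(-5,-9) → π∥ = -5-9·τ ≈ -19.562306, π⊥ = -5-9·τ' ≈ 0.562306 ∈ [-0.3, 0.9) ⇒ IN Λ
candidate 8: (m,n)=(2,1) → π∥ = 2+1·τ ≈ 3.618034, π⊥ = 2+1·τ' ≈ 1.381966 ∉ [-0.3, 0.9) ⇒ out
candidate 9: (m,n)=(-18,-5) → π∥ = -18-5·τ ≈ -26.090170, π⊥ = -18-5·τ' ≈ -14.909830 ∉ [-0.3, 0.9) ⇒ out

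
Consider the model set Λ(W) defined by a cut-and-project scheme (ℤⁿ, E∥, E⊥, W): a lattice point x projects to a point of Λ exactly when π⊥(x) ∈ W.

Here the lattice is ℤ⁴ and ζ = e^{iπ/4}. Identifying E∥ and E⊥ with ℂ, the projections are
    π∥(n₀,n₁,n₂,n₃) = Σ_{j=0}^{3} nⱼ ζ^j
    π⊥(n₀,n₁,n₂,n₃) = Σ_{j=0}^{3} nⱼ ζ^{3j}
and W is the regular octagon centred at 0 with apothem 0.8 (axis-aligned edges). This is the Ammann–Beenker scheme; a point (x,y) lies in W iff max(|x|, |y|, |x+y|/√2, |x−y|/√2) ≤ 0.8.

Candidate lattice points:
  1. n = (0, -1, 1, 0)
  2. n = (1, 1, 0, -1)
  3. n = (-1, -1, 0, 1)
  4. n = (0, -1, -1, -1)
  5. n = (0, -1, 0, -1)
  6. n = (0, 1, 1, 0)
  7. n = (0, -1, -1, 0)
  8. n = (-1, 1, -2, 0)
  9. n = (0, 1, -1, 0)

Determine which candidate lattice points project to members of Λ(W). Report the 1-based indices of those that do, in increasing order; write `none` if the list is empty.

With ζ = e^{iπ/4} the internal vectors are ζ^0,ζ^3,ζ^6,ζ^9.
candidate 1: n = (0, -1, 1, 0) → π⊥ ≈ (+0.707107, -1.707107); max(|x|,|y|,|x±y|/√2) = 1.707107 > 0.8 ⇒ ∉ W
candidate 2: n = (1, 1, 0, -1) → π⊥ ≈ (-0.414214, +0.000000); max(|x|,|y|,|x±y|/√2) = 0.414214 ≤ 0.8 ⇒ ∈ W
candidate 3: n = (-1, -1, 0, 1) → π⊥ ≈ (+0.414214, +0.000000); max(|x|,|y|,|x±y|/√2) = 0.414214 ≤ 0.8 ⇒ ∈ W
candidate 4: n = (0, -1, -1, -1) → π⊥ ≈ (+0.000000, -0.414214); max(|x|,|y|,|x±y|/√2) = 0.414214 ≤ 0.8 ⇒ ∈ W
candidate 5: n = (0, -1, 0, -1) → π⊥ ≈ (+0.000000, -1.414214); max(|x|,|y|,|x±y|/√2) = 1.414214 > 0.8 ⇒ ∉ W
candidate 6: n = (0, 1, 1, 0) → π⊥ ≈ (-0.707107, -0.292893); max(|x|,|y|,|x±y|/√2) = 0.707107 ≤ 0.8 ⇒ ∈ W
candidate 7: n = (0, -1, -1, 0) → π⊥ ≈ (+0.707107, +0.292893); max(|x|,|y|,|x±y|/√2) = 0.707107 ≤ 0.8 ⇒ ∈ W
candidate 8: n = (-1, 1, -2, 0) → π⊥ ≈ (-1.707107, +2.707107); max(|x|,|y|,|x±y|/√2) = 3.121320 > 0.8 ⇒ ∉ W
candidate 9: n = (0, 1, -1, 0) → π⊥ ≈ (-0.707107, +1.707107); max(|x|,|y|,|x±y|/√2) = 1.707107 > 0.8 ⇒ ∉ W

2, 3, 4, 6, 7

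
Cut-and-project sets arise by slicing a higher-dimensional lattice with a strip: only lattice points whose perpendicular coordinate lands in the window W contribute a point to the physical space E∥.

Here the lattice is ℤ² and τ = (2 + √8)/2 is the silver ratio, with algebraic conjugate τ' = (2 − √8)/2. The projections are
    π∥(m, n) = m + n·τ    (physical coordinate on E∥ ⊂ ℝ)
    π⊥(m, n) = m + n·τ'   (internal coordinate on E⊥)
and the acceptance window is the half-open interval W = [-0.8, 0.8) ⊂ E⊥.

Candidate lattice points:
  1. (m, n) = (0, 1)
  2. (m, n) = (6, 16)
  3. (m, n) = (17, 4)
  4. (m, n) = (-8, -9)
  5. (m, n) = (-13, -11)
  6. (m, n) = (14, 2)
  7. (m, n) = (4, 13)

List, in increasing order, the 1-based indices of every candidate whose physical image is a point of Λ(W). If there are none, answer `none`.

τ' = (2−√8)/2 ≈ -0.41421.
#1 (0,1): internal coord 0 + (1)·τ' = -0.41421; -0.41421 ∈ [-0.8, 0.8) → IN Λ
#2 (6,16): internal coord 6 + (16)·τ' = -0.62742; -0.62742 ∈ [-0.8, 0.8) → IN Λ
#3 (17,4): internal coord 17 + (4)·τ' = +15.34315; +15.34315 ∉ [-0.8, 0.8) → out
#4 (-8,-9): internal coord -8 + (-9)·τ' = -4.27208; -4.27208 ∉ [-0.8, 0.8) → out
#5 (-13,-11): internal coord -13 + (-11)·τ' = -8.44365; -8.44365 ∉ [-0.8, 0.8) → out
#6 (14,2): internal coord 14 + (2)·τ' = +13.17157; +13.17157 ∉ [-0.8, 0.8) → out
#7 (4,13): internal coord 4 + (13)·τ' = -1.38478; -1.38478 ∉ [-0.8, 0.8) → out

1, 2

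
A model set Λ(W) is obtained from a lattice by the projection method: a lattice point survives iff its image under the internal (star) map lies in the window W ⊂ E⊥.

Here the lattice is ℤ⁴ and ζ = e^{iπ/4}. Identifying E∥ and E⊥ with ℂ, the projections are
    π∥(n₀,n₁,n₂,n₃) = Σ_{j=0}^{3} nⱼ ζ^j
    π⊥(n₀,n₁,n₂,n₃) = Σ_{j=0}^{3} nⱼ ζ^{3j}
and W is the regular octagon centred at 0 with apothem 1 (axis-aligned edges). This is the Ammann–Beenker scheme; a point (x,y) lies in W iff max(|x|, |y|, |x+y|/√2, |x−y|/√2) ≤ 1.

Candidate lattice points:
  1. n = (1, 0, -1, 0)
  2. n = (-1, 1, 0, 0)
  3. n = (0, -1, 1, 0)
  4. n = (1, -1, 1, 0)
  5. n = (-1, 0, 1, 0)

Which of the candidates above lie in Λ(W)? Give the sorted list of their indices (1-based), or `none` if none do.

none

π⊥(n) = n₀ + n₁ζ³ + n₂ζ⁶ + n₃ζ⁹ where ζ = e^{iπ/4}.
candidate 1: n = (1, 0, -1, 0) → π⊥ ≈ (+1.00000, +1.00000); max(|x|,|y|,|x±y|/√2) = 1.41421 > 1 ⇒ ∉ W
candidate 2: n = (-1, 1, 0, 0) → π⊥ ≈ (-1.70711, +0.70711); max(|x|,|y|,|x±y|/√2) = 1.70711 > 1 ⇒ ∉ W
candidate 3: n = (0, -1, 1, 0) → π⊥ ≈ (+0.70711, -1.70711); max(|x|,|y|,|x±y|/√2) = 1.70711 > 1 ⇒ ∉ W
candidate 4: n = (1, -1, 1, 0) → π⊥ ≈ (+1.70711, -1.70711); max(|x|,|y|,|x±y|/√2) = 2.41421 > 1 ⇒ ∉ W
candidate 5: n = (-1, 0, 1, 0) → π⊥ ≈ (-1.00000, -1.00000); max(|x|,|y|,|x±y|/√2) = 1.41421 > 1 ⇒ ∉ W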